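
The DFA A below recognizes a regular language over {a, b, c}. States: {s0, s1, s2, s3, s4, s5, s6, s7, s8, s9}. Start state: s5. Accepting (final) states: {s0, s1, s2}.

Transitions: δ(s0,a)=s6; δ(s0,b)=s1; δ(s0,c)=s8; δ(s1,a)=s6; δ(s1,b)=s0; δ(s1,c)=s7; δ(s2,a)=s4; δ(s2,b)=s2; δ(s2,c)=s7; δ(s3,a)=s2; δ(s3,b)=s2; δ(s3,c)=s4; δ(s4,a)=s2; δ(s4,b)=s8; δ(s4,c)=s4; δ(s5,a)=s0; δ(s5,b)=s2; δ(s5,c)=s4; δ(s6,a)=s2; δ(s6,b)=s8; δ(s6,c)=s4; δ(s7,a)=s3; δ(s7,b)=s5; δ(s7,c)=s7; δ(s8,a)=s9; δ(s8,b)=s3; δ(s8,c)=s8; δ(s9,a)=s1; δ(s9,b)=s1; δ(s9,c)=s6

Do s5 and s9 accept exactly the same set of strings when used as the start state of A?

All states are reachable from the start state.
P0 = {s0,s1,s2} | {s3,s4,s5,s6,s7,s8,s9}.
Split {s3,s4,s5,s6,s7,s8,s9} by δ(·,a) → {s3,s4,s5,s6,s9} and {s7,s8}.
On input b, block {s3,s4,s5,s6,s9} splits into {s3,s5,s9} and {s4,s6}.
The partition is now stable with 4 blocks: {s0,s1,s2} | {s3,s5,s9} | {s7,s8} | {s4,s6}.
s5 and s9 lie in the same block of the stable partition, so they are equivalent — no string distinguishes them.

Yes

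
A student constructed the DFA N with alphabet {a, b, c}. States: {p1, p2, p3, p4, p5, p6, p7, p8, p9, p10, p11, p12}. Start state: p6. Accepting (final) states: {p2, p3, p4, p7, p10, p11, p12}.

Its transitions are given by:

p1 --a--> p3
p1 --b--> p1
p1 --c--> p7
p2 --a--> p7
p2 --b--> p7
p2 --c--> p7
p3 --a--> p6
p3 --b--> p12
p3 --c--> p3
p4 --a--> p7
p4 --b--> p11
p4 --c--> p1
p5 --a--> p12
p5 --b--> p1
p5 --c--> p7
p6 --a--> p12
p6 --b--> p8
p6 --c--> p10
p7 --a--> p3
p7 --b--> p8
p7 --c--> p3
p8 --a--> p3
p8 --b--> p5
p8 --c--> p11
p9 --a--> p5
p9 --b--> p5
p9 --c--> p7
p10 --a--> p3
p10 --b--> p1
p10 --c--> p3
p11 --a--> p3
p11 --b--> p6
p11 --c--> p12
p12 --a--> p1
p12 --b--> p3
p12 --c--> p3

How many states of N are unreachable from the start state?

Starting at p6 and following transitions, the reachable set is {p1, p3, p5, p6, p7, p8, p10, p11, p12}. That leaves p2, p4, p9 unreachable — 3 in total.

3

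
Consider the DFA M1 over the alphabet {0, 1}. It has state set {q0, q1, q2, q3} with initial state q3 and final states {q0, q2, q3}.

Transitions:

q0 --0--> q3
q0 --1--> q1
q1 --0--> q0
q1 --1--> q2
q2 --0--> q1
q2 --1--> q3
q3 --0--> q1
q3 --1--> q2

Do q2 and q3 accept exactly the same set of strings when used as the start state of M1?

Yes

P0 = {q0,q2,q3} | {q1}.
On input 0, block {q0,q2,q3} splits into {q2,q3} and {q0}.
No further refinement is possible. Final partition (3 blocks): {q2,q3} | {q1} | {q0}.
q2 and q3 lie in the same block of the stable partition, so they are equivalent — no string distinguishes them.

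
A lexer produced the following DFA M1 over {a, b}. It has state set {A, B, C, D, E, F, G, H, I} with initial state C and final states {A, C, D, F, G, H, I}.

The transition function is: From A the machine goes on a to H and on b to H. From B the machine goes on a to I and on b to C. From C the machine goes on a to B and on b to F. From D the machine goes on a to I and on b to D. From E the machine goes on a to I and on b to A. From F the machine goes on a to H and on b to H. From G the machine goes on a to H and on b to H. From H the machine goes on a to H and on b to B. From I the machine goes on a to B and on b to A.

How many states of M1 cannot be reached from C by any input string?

BFS from C reaches {A, B, C, F, H, I}; the 3 state(s) D, E, G are never visited.

3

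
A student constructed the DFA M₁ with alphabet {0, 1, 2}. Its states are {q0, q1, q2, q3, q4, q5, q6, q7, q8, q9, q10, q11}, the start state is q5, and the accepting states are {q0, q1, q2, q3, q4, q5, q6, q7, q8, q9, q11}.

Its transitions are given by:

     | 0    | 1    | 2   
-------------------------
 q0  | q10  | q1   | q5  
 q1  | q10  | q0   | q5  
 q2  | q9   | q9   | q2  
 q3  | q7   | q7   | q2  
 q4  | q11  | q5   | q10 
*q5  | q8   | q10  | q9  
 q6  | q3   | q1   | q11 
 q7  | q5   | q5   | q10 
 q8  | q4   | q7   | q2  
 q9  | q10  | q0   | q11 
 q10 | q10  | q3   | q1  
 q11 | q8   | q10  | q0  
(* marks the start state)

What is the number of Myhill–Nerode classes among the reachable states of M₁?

First remove the unreachable states {q6}; 11 states remain.
Initial partition by acceptance: {q0,q1,q2,q3,q4,q5,q7,q8,q9,q11} | {q10}.
Refine {q0,q1,q2,q3,q4,q5,q7,q8,q9,q11} on symbol 0: members go to different blocks, giving {q2,q3,q4,q5,q7,q8,q11} and {q0,q1,q9}.
Refine {q2,q3,q4,q5,q7,q8,q11} on symbol 0: members go to different blocks, giving {q3,q4,q5,q7,q8,q11} and {q2}.
Refine {q3,q4,q5,q7,q8,q11} on symbol 1: members go to different blocks, giving {q3,q4,q7,q8} and {q5,q11}.
On input 0, block {q3,q4,q7,q8} splits into {q3,q8} and {q4,q7}.
The partition is now stable with 6 blocks: {q3,q8} | {q10} | {q0,q1,q9} | {q2} | {q5,q11} | {q4,q7}.

6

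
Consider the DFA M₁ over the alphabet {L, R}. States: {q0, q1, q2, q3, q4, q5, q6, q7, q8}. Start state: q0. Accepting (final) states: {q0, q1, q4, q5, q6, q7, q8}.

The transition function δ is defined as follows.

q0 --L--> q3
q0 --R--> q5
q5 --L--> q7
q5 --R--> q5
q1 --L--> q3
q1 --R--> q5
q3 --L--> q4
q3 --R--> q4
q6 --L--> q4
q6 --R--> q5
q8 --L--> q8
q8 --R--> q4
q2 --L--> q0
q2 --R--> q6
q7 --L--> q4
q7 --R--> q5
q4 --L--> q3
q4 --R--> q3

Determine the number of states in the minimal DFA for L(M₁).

5

States {q1,q2,q6,q8} cannot be reached from the start state, so discard them.
Start with accepting vs non-accepting: {q0,q4,q5,q7} | {q3}.
Refine {q0,q4,q5,q7} on symbol L: members go to different blocks, giving {q0,q4} and {q5,q7}.
On input R, block {q0,q4} splits into {q0} and {q4}.
On input L, block {q5,q7} splits into {q5} and {q7}.
Stable partition: {q0} | {q3} | {q5} | {q4} | {q7} — 5 equivalence classes.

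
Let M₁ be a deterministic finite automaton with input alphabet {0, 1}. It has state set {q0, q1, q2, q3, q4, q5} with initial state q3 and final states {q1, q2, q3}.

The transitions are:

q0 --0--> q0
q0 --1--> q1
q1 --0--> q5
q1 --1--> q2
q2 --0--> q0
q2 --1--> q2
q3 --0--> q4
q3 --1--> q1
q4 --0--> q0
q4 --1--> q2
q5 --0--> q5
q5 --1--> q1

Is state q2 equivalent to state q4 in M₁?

All states are reachable from the start state.
P0 = {q1,q2,q3} | {q0,q4,q5}.
The partition is now stable with 2 blocks: {q1,q2,q3} | {q0,q4,q5}.
q2 and q4 end up in different blocks, so they are distinguishable. For instance, the string 'ε' is accepted from only q2.

No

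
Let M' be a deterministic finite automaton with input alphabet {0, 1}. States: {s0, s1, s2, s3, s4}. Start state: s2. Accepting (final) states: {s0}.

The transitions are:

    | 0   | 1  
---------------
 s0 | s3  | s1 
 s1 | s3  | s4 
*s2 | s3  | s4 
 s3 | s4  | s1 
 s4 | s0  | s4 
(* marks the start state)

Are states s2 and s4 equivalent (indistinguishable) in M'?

No

Every state is reachable, so we keep all 5.
P0 = {s0} | {s1,s2,s3,s4}.
On input 0, block {s1,s2,s3,s4} splits into {s1,s2,s3} and {s4}.
Refine {s1,s2,s3} on symbol 0: members go to different blocks, giving {s1,s2} and {s3}.
No further refinement is possible. Final partition (4 blocks): {s0} | {s1,s2} | {s4} | {s3}.
s2 and s4 end up in different blocks, so they are distinguishable. For instance, the string '0' is accepted from only s4.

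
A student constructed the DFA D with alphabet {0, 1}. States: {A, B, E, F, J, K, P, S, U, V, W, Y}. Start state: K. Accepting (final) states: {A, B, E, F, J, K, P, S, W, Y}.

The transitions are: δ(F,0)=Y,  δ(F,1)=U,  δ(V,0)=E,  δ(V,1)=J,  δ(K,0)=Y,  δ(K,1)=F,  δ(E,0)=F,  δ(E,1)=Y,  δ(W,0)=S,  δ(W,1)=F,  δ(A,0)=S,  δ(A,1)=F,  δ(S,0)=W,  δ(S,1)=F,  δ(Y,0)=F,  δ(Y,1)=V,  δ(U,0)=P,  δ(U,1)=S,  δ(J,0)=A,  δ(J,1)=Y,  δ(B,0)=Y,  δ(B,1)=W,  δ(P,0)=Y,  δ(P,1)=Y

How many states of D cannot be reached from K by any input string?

1

Starting at K and following transitions, the reachable set is {A, E, F, J, K, P, S, U, V, W, Y}. That leaves B unreachable — 1 in total.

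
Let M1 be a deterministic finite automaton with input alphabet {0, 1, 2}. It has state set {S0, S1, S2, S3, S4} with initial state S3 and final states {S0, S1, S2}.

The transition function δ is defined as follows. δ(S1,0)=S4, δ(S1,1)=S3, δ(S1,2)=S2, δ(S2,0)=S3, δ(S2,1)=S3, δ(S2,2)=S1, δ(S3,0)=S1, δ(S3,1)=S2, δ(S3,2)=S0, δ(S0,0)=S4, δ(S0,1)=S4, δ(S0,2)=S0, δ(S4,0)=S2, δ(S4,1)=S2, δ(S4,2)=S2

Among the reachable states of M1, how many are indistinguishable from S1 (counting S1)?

3

Every state is reachable, so we keep all 5.
Initial partition by acceptance: {S0,S1,S2} | {S3,S4}.
The partition is now stable with 2 blocks: {S0,S1,S2} | {S3,S4}.
State S1 belongs to the block {S0,S1,S2}, which has 3 states.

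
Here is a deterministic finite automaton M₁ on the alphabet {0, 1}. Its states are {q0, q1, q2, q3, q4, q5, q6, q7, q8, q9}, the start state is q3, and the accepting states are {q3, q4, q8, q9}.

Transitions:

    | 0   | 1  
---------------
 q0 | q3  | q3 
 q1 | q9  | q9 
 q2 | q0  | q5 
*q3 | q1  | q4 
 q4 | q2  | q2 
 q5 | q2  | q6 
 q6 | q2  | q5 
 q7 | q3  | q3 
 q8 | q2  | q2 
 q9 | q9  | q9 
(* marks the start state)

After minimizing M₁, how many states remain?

States {q7,q8} cannot be reached from the start state, so discard them.
P0 = {q3,q4,q9} | {q0,q1,q2,q5,q6}.
On input 0, block {q3,q4,q9} splits into {q3,q4} and {q9}.
Refine {q3,q4} on symbol 1: members go to different blocks, giving {q3} and {q4}.
On input 0, block {q0,q1,q2,q5,q6} splits into {q2,q5,q6} and {q0} and {q1}.
On input 0, block {q2,q5,q6} splits into {q5,q6} and {q2}.
No further refinement is possible. Final partition (7 blocks): {q3} | {q5,q6} | {q9} | {q4} | {q0} | {q1} | {q2}.

7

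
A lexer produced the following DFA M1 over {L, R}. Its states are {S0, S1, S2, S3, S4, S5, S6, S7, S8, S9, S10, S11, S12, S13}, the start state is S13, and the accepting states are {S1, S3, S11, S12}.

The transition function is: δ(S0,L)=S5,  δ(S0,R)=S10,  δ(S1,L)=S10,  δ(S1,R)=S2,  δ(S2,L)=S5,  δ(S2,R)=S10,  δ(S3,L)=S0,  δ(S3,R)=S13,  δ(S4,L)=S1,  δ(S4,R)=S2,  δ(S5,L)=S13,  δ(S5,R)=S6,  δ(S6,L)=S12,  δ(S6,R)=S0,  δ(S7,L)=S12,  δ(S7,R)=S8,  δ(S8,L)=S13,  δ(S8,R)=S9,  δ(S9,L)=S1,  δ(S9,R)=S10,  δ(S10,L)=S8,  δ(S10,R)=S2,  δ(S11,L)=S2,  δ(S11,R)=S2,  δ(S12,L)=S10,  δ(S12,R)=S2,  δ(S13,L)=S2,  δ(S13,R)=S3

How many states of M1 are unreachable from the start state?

3

BFS from S13 reaches {S0, S1, S2, S3, S5, S6, S8, S9, S10, S12, S13}; the 3 state(s) S4, S7, S11 are never visited.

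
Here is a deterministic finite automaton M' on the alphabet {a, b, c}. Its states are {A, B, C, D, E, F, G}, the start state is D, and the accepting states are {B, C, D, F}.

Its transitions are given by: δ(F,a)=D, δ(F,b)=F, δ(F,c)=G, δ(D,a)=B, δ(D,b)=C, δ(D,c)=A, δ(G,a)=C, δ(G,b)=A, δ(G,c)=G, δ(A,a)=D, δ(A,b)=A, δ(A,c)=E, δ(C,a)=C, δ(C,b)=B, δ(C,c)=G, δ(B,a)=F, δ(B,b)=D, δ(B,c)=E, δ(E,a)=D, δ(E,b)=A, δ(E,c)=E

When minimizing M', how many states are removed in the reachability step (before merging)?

Exploring from D, all states are eventually visited, so none are unreachable.

0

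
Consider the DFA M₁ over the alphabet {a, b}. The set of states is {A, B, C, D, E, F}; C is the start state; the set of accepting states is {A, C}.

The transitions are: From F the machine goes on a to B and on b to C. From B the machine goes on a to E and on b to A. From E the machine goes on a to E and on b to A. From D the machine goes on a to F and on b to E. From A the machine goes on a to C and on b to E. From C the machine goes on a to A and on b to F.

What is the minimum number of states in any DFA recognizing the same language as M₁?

2

First remove the unreachable states {D}; 5 states remain.
Initial partition by acceptance: {A,C} | {B,E,F}.
The partition is now stable with 2 blocks: {A,C} | {B,E,F}.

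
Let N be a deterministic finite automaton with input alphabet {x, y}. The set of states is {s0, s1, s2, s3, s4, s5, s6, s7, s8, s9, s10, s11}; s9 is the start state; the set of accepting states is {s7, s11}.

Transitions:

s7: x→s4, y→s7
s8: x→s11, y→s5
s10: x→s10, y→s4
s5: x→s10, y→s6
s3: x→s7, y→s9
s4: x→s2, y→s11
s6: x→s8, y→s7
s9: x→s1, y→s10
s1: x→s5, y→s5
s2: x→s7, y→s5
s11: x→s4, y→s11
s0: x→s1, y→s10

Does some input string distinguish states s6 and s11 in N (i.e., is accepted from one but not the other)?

First remove the unreachable states {s0,s3}; 10 states remain.
P0 = {s7,s11} | {s1,s2,s4,s5,s6,s8,s9,s10}.
Split {s1,s2,s4,s5,s6,s8,s9,s10} by δ(·,x) → {s1,s4,s5,s6,s9,s10} and {s2,s8}.
On input x, block {s1,s4,s5,s6,s9,s10} splits into {s1,s5,s9,s10} and {s4,s6}.
On input y, block {s1,s5,s9,s10} splits into {s1,s9} and {s5,s10}.
On input x, block {s1,s9} splits into {s1} and {s9}.
No further refinement is possible. Final partition (6 blocks): {s7,s11} | {s1} | {s2,s8} | {s4,s6} | {s5,s10} | {s9}.
s6 and s11 end up in different blocks, so they are distinguishable. For instance, the string 'ε' is accepted from only s11.

Yes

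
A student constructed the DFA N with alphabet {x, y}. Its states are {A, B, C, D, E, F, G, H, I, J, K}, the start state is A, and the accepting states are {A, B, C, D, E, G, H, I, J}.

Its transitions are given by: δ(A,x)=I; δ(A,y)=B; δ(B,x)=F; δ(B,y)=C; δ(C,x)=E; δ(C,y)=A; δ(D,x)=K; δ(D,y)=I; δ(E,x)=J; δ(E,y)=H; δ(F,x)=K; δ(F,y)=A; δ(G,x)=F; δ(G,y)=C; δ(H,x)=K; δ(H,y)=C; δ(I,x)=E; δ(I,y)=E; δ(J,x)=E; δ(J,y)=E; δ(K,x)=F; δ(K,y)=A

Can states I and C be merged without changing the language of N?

First remove the unreachable states {D,G}; 9 states remain.
Start with accepting vs non-accepting: {A,B,C,E,H,I,J} | {F,K}.
On input x, block {A,B,C,E,H,I,J} splits into {A,C,E,I,J} and {B,H}.
Split {A,C,E,I,J} by δ(·,y) → {C,I,J} and {A,E}.
No further refinement is possible. Final partition (4 blocks): {C,I,J} | {F,K} | {B,H} | {A,E}.
I and C lie in the same block of the stable partition, so they are equivalent — no string distinguishes them.

Yes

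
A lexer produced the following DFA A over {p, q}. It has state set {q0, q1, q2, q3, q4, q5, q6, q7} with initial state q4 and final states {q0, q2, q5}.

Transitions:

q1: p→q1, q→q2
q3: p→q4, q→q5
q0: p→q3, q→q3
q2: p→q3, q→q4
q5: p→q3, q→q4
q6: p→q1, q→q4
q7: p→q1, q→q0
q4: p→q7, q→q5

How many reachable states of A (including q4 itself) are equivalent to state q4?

4

States {q6} cannot be reached from the start state, so discard them.
P0 = {q0,q2,q5} | {q1,q3,q4,q7}.
Stable partition: {q0,q2,q5} | {q1,q3,q4,q7} — 2 equivalence classes.
The equivalence class containing q4 is {q1,q3,q4,q7}, of size 4.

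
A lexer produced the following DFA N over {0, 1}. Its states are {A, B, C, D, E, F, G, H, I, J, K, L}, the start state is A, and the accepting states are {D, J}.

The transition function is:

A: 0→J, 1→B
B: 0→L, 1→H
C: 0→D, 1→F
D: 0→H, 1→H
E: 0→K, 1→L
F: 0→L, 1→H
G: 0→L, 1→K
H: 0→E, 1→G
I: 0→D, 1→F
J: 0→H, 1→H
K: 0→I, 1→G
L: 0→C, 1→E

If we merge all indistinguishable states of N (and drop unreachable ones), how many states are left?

6

Every state is reachable, so we keep all 12.
P0 = {D,J} | {A,B,C,E,F,G,H,I,K,L}.
On input 0, block {A,B,C,E,F,G,H,I,K,L} splits into {B,E,F,G,H,K,L} and {A,C,I}.
On input 0, block {B,E,F,G,H,K,L} splits into {B,E,F,G,H} and {K,L}.
Refine {B,E,F,G,H} on symbol 0: members go to different blocks, giving {B,E,F,G} and {H}.
Split {B,E,F,G} by δ(·,1) → {B,F} and {E,G}.
The partition is now stable with 6 blocks: {D,J} | {B,F} | {A,C,I} | {K,L} | {H} | {E,G}.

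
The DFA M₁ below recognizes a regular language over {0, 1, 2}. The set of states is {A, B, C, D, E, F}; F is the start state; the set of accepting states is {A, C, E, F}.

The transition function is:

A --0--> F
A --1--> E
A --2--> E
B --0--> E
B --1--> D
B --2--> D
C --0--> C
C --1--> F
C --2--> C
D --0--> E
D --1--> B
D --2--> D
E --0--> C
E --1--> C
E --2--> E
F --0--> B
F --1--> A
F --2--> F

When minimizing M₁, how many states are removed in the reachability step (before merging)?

A breadth-first search from the start state visits every state.

0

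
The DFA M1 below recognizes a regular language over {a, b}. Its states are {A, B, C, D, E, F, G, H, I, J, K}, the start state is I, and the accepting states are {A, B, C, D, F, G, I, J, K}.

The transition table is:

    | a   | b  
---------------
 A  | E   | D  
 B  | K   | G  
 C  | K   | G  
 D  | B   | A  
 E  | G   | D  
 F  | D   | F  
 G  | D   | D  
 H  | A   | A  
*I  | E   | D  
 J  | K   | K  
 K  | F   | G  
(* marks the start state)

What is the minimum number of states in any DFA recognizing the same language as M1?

States {C,H,J} cannot be reached from the start state, so discard them.
P0 = {A,B,D,F,G,I,K} | {E}.
On input a, block {A,B,D,F,G,I,K} splits into {B,D,F,G,K} and {A,I}.
On input b, block {B,D,F,G,K} splits into {B,F,G,K} and {D}.
Split {B,F,G,K} by δ(·,a) → {B,K} and {F,G}.
Split {B,K} by δ(·,a) → {B} and {K}.
Refine {F,G} on symbol b: members go to different blocks, giving {F} and {G}.
Stable partition: {B} | {E} | {A,I} | {D} | {F} | {K} | {G} — 7 equivalence classes.

7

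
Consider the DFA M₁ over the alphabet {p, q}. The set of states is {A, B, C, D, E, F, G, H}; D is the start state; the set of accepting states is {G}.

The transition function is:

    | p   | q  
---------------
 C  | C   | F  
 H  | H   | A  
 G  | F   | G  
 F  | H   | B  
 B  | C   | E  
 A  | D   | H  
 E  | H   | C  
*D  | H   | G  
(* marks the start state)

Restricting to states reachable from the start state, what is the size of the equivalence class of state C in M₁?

2

Start with accepting vs non-accepting: {G} | {A,B,C,D,E,F,H}.
Split {A,B,C,D,E,F,H} by δ(·,q) → {A,B,C,E,F,H} and {D}.
On input p, block {A,B,C,E,F,H} splits into {B,C,E,F,H} and {A}.
Refine {B,C,E,F,H} on symbol q: members go to different blocks, giving {B,C,E,F} and {H}.
Split {B,C,E,F} by δ(·,p) → {B,C} and {E,F}.
The partition is now stable with 6 blocks: {G} | {B,C} | {D} | {A} | {H} | {E,F}.
State C belongs to the block {B,C}, which has 2 states.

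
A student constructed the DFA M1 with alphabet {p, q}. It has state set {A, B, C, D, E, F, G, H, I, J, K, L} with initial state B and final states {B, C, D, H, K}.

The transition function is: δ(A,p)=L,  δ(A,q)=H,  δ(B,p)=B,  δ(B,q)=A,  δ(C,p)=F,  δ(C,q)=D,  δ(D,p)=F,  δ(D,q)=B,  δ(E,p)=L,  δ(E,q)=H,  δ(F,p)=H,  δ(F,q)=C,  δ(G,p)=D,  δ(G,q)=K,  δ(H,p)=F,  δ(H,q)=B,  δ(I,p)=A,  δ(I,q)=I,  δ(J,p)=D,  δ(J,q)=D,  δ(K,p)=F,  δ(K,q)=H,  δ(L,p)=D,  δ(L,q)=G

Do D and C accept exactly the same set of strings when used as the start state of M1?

No

States {E,I,J} cannot be reached from the start state, so discard them.
Start with accepting vs non-accepting: {B,C,D,H,K} | {A,F,G,L}.
Refine {B,C,D,H,K} on symbol p: members go to different blocks, giving {C,D,H,K} and {B}.
On input q, block {C,D,H,K} splits into {C,K} and {D,H}.
On input p, block {A,F,G,L} splits into {F,G,L} and {A}.
On input q, block {F,G,L} splits into {F,G} and {L}.
Stable partition: {C,K} | {F,G} | {B} | {D,H} | {A} | {L} — 6 equivalence classes.
D and C end up in different blocks, so they are distinguishable. For instance, the string 'qp' is accepted from only D.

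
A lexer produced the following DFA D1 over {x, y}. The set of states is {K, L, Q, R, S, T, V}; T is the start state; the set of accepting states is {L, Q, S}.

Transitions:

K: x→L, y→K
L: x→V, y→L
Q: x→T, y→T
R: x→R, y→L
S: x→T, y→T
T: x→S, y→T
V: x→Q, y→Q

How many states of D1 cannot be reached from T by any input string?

5

Starting at T and following transitions, the reachable set is {S, T}. That leaves K, L, Q, R, V unreachable — 5 in total.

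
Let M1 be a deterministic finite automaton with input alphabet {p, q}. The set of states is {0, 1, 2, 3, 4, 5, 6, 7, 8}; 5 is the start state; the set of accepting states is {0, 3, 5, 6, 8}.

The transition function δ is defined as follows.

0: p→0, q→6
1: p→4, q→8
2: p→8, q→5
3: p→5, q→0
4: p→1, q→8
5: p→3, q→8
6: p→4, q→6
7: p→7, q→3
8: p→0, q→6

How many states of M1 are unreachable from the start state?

Starting at 5 and following transitions, the reachable set is {0, 1, 3, 4, 5, 6, 8}. That leaves 2, 7 unreachable — 2 in total.

2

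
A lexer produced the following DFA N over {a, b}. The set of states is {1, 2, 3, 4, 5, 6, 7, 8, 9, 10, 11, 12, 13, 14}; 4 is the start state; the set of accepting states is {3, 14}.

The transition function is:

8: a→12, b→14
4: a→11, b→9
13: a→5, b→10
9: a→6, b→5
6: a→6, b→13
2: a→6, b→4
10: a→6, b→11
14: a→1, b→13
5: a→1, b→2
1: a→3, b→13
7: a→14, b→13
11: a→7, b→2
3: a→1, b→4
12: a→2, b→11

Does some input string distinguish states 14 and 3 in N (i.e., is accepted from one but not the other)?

States {8,12} cannot be reached from the start state, so discard them.
Start with accepting vs non-accepting: {3,14} | {1,2,4,5,6,7,9,10,11,13}.
On input a, block {1,2,4,5,6,7,9,10,11,13} splits into {2,4,5,6,9,10,11,13} and {1,7}.
Split {2,4,5,6,9,10,11,13} by δ(·,a) → {2,4,6,9,10,13} and {5,11}.
On input a, block {2,4,6,9,10,13} splits into {2,6,9,10} and {4,13}.
Split {2,6,9,10} by δ(·,b) → {2,6} and {9,10}.
Stable partition: {3,14} | {2,6} | {1,7} | {5,11} | {4,13} | {9,10} — 6 equivalence classes.
14 and 3 lie in the same block of the stable partition, so they are equivalent — no string distinguishes them.

No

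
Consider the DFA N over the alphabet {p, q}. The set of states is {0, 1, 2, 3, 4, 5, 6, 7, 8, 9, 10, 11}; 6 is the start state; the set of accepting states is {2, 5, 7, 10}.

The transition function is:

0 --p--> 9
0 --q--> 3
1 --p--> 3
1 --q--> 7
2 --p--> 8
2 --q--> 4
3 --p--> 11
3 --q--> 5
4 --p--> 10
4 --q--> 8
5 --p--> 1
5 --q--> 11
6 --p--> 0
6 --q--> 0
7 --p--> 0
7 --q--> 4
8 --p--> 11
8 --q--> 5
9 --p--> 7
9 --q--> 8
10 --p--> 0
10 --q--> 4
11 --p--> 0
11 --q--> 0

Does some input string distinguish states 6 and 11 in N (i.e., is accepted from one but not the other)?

No

Reachable states from the start: {0,1,3,4,5,6,7,8,9,10,11}. Unreachable: {2} — drop them.
P0 = {5,7,10} | {0,1,3,4,6,8,9,11}.
On input p, block {0,1,3,4,6,8,9,11} splits into {0,1,3,6,8,11} and {4,9}.
Split {5,7,10} by δ(·,q) → {7,10} and {5}.
On input p, block {0,1,3,6,8,11} splits into {1,3,6,8,11} and {0}.
Split {1,3,6,8,11} by δ(·,p) → {1,3,8} and {6,11}.
Refine {1,3,8} on symbol p: members go to different blocks, giving {3,8} and {1}.
No further refinement is possible. Final partition (7 blocks): {7,10} | {3,8} | {4,9} | {5} | {0} | {6,11} | {1}.
6 and 11 lie in the same block of the stable partition, so they are equivalent — no string distinguishes them.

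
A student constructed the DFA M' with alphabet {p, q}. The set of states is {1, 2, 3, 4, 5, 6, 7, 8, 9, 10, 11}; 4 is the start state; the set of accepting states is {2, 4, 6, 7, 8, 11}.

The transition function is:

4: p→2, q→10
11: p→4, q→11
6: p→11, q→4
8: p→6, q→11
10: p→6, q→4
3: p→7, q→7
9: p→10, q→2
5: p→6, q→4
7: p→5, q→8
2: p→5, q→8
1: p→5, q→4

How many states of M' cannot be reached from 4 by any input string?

4

No path from 4 leads to 1, 3, 7, 9; the other 7 states are all reachable.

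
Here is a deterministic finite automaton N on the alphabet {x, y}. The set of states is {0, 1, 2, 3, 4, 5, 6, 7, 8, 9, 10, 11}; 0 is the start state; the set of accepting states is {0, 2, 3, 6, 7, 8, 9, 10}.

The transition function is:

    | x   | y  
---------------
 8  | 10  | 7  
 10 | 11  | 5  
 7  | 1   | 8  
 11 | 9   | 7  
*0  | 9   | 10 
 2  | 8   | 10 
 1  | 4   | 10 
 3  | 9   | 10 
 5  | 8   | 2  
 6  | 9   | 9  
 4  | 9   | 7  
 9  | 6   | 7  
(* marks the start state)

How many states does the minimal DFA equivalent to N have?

States {3} cannot be reached from the start state, so discard them.
Initial partition by acceptance: {0,2,6,7,8,9,10} | {1,4,5,11}.
Split {0,2,6,7,8,9,10} by δ(·,x) → {0,2,6,8,9} and {7,10}.
Refine {0,2,6,8,9} on symbol x: members go to different blocks, giving {0,2,6,9} and {8}.
Split {0,2,6,9} by δ(·,x) → {0,6,9} and {2}.
On input y, block {0,6,9} splits into {0,9} and {6}.
Refine {0,9} on symbol x: members go to different blocks, giving {0} and {9}.
On input x, block {1,4,5,11} splits into {4,11} and {1} and {5}.
Split {7,10} by δ(·,x) → {7} and {10}.
No further refinement is possible. Final partition (10 blocks): {0} | {4,11} | {7} | {8} | {2} | {6} | {9} | {1} | {5} | {10}.

10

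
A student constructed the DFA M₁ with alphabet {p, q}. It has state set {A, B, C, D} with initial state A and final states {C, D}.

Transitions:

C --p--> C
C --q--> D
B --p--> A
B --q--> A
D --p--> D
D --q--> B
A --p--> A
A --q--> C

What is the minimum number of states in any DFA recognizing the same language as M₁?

4

All states are reachable from the start state.
Start with accepting vs non-accepting: {C,D} | {A,B}.
Refine {C,D} on symbol q: members go to different blocks, giving {C} and {D}.
Split {A,B} by δ(·,q) → {A} and {B}.
Stable partition: {C} | {A} | {D} | {B} — 4 equivalence classes.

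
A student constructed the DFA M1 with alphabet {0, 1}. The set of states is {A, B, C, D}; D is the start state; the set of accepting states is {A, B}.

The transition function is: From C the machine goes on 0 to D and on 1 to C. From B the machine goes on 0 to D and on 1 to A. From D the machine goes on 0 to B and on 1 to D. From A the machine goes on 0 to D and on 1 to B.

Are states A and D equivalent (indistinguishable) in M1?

No

Reachable states from the start: {A,B,D}. Unreachable: {C} — drop them.
Start with accepting vs non-accepting: {A,B} | {D}.
Stable partition: {A,B} | {D} — 2 equivalence classes.
A and D end up in different blocks, so they are distinguishable. For instance, the string 'ε' is accepted from only A.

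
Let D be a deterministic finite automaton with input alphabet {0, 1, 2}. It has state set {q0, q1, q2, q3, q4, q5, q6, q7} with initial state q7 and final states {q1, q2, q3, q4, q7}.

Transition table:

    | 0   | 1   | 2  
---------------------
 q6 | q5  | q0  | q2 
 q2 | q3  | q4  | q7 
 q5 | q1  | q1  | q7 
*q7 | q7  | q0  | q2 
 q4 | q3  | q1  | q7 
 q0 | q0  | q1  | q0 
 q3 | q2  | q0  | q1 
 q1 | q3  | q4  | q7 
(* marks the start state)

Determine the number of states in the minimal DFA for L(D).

States {q5,q6} cannot be reached from the start state, so discard them.
P0 = {q1,q2,q3,q4,q7} | {q0}.
Refine {q1,q2,q3,q4,q7} on symbol 1: members go to different blocks, giving {q1,q2,q4} and {q3,q7}.
On input 0, block {q3,q7} splits into {q3} and {q7}.
Stable partition: {q1,q2,q4} | {q0} | {q3} | {q7} — 4 equivalence classes.

4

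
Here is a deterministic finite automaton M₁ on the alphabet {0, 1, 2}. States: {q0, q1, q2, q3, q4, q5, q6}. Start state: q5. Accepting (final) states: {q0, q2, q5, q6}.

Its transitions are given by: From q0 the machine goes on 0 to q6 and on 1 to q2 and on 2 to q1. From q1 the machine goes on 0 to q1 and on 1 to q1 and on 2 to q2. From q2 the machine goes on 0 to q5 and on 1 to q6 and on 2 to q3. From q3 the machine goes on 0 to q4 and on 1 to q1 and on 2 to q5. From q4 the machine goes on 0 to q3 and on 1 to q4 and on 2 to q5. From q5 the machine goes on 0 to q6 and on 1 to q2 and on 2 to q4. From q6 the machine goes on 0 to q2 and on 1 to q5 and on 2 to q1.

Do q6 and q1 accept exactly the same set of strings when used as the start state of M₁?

No

States {q0} cannot be reached from the start state, so discard them.
P0 = {q2,q5,q6} | {q1,q3,q4}.
No further refinement is possible. Final partition (2 blocks): {q2,q5,q6} | {q1,q3,q4}.
q6 and q1 end up in different blocks, so they are distinguishable. For instance, the string 'ε' is accepted from only q6.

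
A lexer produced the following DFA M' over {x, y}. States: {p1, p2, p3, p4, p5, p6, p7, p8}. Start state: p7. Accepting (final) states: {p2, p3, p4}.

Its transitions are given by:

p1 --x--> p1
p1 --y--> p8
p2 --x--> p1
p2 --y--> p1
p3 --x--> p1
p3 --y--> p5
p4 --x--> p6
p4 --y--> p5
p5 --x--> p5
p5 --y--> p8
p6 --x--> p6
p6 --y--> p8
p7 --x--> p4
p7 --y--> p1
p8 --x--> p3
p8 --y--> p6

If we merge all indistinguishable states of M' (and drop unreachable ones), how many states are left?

3

States {p2} cannot be reached from the start state, so discard them.
Start with accepting vs non-accepting: {p3,p4} | {p1,p5,p6,p7,p8}.
On input x, block {p1,p5,p6,p7,p8} splits into {p1,p5,p6} and {p7,p8}.
Stable partition: {p3,p4} | {p1,p5,p6} | {p7,p8} — 3 equivalence classes.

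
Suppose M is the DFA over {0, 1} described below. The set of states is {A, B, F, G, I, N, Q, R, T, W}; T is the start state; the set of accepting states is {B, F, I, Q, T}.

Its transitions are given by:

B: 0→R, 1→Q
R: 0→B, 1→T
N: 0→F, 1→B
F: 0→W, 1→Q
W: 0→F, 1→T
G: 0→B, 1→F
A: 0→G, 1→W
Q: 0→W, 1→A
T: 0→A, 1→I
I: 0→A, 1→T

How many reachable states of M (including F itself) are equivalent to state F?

Reachable states from the start: {A,B,F,G,I,Q,R,T,W}. Unreachable: {N} — drop them.
Initial partition by acceptance: {B,F,I,Q,T} | {A,G,R,W}.
Split {B,F,I,Q,T} by δ(·,1) → {B,F,I,T} and {Q}.
Split {B,F,I,T} by δ(·,1) → {B,F} and {I,T}.
Refine {A,G,R,W} on symbol 0: members go to different blocks, giving {G,R,W} and {A}.
Refine {G,R,W} on symbol 1: members go to different blocks, giving {R,W} and {G}.
The partition is now stable with 6 blocks: {B,F} | {R,W} | {Q} | {I,T} | {A} | {G}.
State F belongs to the block {B,F}, which has 2 states.

2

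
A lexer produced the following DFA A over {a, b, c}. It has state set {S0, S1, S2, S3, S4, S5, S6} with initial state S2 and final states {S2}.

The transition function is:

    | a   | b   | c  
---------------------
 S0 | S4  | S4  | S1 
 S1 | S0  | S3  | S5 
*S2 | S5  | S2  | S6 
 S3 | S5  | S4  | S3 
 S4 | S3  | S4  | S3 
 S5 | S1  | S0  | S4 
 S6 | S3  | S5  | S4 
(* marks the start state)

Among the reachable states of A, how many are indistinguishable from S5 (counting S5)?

6

All states are reachable from the start state.
Start with accepting vs non-accepting: {S2} | {S0,S1,S3,S4,S5,S6}.
No further refinement is possible. Final partition (2 blocks): {S2} | {S0,S1,S3,S4,S5,S6}.
State S5 belongs to the block {S0,S1,S3,S4,S5,S6}, which has 6 states.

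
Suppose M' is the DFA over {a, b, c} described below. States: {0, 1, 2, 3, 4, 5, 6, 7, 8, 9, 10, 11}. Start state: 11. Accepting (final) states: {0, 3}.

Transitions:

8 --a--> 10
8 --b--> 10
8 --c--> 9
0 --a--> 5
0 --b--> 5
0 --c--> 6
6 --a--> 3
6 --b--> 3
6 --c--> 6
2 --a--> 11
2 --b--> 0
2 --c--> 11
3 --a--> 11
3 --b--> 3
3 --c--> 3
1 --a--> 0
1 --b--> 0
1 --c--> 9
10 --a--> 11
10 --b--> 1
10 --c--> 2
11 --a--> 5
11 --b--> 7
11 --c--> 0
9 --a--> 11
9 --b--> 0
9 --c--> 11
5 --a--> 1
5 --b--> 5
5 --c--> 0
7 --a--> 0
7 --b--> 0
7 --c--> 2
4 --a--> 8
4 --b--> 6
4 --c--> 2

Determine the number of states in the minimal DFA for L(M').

7

Reachable states from the start: {0,1,2,3,5,6,7,9,11}. Unreachable: {4,8,10} — drop them.
P0 = {0,3} | {1,2,5,6,7,9,11}.
On input b, block {0,3} splits into {0} and {3}.
Split {1,2,5,6,7,9,11} by δ(·,a) → {2,5,9,11} and {1,7} and {6}.
On input a, block {2,5,9,11} splits into {2,9,11} and {5}.
Split {2,9,11} by δ(·,a) → {2,9} and {11}.
The partition is now stable with 7 blocks: {0} | {2,9} | {3} | {1,7} | {6} | {5} | {11}.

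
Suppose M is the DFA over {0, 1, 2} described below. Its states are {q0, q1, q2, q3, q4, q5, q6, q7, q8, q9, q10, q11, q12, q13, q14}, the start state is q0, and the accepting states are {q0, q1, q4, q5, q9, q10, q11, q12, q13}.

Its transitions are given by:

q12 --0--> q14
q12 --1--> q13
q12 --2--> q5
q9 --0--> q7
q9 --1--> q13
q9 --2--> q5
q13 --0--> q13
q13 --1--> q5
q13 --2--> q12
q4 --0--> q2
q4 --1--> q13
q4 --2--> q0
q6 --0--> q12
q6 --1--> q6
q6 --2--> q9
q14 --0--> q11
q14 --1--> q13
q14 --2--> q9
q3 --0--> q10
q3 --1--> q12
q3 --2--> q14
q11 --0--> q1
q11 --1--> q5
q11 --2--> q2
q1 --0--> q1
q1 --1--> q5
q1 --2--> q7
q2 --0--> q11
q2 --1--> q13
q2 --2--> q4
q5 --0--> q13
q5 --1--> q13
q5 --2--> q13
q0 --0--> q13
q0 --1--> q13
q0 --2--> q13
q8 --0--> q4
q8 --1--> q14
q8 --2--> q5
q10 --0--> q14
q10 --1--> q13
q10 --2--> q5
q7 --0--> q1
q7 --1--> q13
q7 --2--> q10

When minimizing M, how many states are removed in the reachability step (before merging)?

Starting at q0 and following transitions, the reachable set is {q0, q1, q2, q4, q5, q7, q9, q10, q11, q12, q13, q14}. That leaves q3, q6, q8 unreachable — 3 in total.

3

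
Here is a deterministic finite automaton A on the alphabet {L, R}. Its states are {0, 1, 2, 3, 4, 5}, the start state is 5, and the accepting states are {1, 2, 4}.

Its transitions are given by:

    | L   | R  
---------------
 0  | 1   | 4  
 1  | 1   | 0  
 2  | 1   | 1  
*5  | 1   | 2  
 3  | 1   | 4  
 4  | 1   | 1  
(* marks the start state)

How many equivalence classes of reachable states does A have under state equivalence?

3

States {3} cannot be reached from the start state, so discard them.
P0 = {1,2,4} | {0,5}.
Split {1,2,4} by δ(·,R) → {2,4} and {1}.
The partition is now stable with 3 blocks: {2,4} | {0,5} | {1}.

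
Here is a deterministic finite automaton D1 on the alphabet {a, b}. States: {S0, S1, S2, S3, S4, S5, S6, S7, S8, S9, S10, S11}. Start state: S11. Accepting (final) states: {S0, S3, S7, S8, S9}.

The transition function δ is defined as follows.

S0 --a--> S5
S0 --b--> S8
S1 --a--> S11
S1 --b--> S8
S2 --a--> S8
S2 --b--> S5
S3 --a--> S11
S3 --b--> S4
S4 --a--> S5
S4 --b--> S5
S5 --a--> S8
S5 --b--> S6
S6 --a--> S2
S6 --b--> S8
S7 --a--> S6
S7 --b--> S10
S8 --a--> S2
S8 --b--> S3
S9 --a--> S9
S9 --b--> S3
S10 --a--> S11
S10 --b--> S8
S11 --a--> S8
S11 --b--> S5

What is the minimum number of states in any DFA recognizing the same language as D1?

States {S0,S1,S7,S9,S10} cannot be reached from the start state, so discard them.
Start with accepting vs non-accepting: {S3,S8} | {S2,S4,S5,S6,S11}.
Split {S3,S8} by δ(·,b) → {S3} and {S8}.
Split {S2,S4,S5,S6,S11} by δ(·,a) → {S2,S5,S11} and {S4,S6}.
Split {S2,S5,S11} by δ(·,b) → {S2,S11} and {S5}.
On input a, block {S4,S6} splits into {S4} and {S6}.
The partition is now stable with 6 blocks: {S3} | {S2,S11} | {S8} | {S4} | {S5} | {S6}.

6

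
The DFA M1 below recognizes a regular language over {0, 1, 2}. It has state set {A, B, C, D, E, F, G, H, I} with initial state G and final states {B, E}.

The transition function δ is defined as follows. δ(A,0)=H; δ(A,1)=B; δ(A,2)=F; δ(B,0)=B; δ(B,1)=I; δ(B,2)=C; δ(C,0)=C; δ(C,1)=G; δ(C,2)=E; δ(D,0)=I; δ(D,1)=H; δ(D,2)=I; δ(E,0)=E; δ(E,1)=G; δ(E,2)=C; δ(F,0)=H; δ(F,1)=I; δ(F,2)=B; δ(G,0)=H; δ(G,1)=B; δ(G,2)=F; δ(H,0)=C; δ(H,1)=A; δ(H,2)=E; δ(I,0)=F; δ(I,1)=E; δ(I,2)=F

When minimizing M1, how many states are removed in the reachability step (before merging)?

1

BFS from G reaches {A, B, C, E, F, G, H, I}; the 1 state(s) D are never visited.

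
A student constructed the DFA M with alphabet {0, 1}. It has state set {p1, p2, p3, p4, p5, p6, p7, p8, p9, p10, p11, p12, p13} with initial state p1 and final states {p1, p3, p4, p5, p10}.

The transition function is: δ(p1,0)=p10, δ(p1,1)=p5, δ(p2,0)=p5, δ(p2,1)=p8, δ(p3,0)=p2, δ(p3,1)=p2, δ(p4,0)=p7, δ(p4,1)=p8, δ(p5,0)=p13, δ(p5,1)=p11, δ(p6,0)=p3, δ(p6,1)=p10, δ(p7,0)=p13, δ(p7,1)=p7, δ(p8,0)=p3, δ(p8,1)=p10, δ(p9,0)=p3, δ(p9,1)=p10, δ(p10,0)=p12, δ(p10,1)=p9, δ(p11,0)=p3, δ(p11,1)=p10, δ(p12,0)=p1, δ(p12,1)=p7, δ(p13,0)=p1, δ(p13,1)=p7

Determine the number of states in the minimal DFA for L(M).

7

States {p4,p6} cannot be reached from the start state, so discard them.
Start with accepting vs non-accepting: {p1,p3,p5,p10} | {p2,p7,p8,p9,p11,p12,p13}.
Split {p1,p3,p5,p10} by δ(·,0) → {p3,p5,p10} and {p1}.
On input 0, block {p2,p7,p8,p9,p11,p12,p13} splits into {p2,p8,p9,p11} and {p12,p13} and {p7}.
Refine {p3,p5,p10} on symbol 0: members go to different blocks, giving {p5,p10} and {p3}.
Split {p2,p8,p9,p11} by δ(·,0) → {p8,p9,p11} and {p2}.
Stable partition: {p5,p10} | {p8,p9,p11} | {p1} | {p12,p13} | {p7} | {p3} | {p2} — 7 equivalence classes.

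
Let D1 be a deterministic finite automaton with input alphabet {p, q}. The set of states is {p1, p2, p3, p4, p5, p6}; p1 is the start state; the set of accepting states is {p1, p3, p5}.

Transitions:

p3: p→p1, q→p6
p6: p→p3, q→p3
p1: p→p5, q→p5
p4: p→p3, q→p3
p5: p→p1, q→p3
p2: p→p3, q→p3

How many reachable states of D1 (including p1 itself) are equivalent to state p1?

States {p2,p4} cannot be reached from the start state, so discard them.
Start with accepting vs non-accepting: {p1,p3,p5} | {p6}.
Split {p1,p3,p5} by δ(·,q) → {p1,p5} and {p3}.
On input q, block {p1,p5} splits into {p1} and {p5}.
The partition is now stable with 4 blocks: {p1} | {p6} | {p3} | {p5}.
State p1 belongs to the block {p1}, which has 1 states.

1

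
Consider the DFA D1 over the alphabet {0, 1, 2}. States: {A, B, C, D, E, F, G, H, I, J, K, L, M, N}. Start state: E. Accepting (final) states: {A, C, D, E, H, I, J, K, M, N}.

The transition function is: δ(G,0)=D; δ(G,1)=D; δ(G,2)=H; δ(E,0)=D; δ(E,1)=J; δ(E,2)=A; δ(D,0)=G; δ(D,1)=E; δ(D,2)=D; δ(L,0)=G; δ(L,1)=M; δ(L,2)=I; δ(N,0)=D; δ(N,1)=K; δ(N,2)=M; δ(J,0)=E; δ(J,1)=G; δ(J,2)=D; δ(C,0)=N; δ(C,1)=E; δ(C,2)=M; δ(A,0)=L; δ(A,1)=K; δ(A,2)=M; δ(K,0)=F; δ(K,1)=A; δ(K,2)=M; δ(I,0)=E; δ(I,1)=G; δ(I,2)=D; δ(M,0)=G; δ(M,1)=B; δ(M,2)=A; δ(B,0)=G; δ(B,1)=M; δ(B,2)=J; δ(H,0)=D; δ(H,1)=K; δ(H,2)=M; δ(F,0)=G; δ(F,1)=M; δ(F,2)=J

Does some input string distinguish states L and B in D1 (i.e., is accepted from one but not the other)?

No

Reachable states from the start: {A,B,D,E,F,G,H,I,J,K,L,M}. Unreachable: {C,N} — drop them.
P0 = {A,D,E,H,I,J,K,M} | {B,F,G,L}.
Split {A,D,E,H,I,J,K,M} by δ(·,0) → {A,D,K,M} and {E,H,I,J}.
Refine {A,D,K,M} on symbol 1: members go to different blocks, giving {A,K} and {D} and {M}.
Split {B,F,G,L} by δ(·,0) → {B,F,L} and {G}.
Split {E,H,I,J} by δ(·,0) → {E,H} and {I,J}.
Split {E,H} by δ(·,1) → {E} and {H}.
No further refinement is possible. Final partition (8 blocks): {A,K} | {B,F,L} | {E} | {D} | {M} | {G} | {I,J} | {H}.
L and B lie in the same block of the stable partition, so they are equivalent — no string distinguishes them.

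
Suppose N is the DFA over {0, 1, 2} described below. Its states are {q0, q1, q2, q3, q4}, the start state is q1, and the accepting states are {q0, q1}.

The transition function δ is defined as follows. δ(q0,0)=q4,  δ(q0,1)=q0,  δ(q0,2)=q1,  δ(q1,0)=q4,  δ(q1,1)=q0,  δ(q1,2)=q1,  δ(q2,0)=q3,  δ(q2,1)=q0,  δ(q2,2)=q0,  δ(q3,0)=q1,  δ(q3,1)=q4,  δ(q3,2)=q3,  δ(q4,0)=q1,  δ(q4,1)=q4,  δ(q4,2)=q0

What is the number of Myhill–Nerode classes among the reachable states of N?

2

States {q2,q3} cannot be reached from the start state, so discard them.
P0 = {q0,q1} | {q4}.
The partition is now stable with 2 blocks: {q0,q1} | {q4}.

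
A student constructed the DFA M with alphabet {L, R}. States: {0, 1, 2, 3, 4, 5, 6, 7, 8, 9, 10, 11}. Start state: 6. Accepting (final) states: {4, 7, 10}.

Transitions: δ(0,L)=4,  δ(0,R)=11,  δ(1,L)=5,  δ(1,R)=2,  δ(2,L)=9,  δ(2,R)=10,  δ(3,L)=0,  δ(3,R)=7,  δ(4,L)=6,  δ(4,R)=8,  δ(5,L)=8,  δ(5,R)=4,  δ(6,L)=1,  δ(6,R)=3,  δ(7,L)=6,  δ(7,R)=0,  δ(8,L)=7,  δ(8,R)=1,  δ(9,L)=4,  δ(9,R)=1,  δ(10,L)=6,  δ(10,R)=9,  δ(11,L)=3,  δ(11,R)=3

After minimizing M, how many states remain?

5

All states are reachable from the start state.
Start with accepting vs non-accepting: {4,7,10} | {0,1,2,3,5,6,8,9,11}.
Split {0,1,2,3,5,6,8,9,11} by δ(·,L) → {1,2,3,5,6,11} and {0,8,9}.
On input L, block {1,2,3,5,6,11} splits into {1,6,11} and {2,3,5}.
On input L, block {1,6,11} splits into {1,11} and {6}.
Stable partition: {4,7,10} | {1,11} | {0,8,9} | {2,3,5} | {6} — 5 equivalence classes.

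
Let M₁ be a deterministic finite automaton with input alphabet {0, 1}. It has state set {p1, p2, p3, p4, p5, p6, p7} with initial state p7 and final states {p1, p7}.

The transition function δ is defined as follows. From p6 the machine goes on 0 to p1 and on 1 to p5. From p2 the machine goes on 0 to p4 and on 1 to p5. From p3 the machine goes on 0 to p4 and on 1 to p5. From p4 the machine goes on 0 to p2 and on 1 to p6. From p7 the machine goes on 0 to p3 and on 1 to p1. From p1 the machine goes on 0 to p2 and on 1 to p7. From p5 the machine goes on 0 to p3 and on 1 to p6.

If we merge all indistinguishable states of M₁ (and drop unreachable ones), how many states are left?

4

P0 = {p1,p7} | {p2,p3,p4,p5,p6}.
Refine {p2,p3,p4,p5,p6} on symbol 0: members go to different blocks, giving {p2,p3,p4,p5} and {p6}.
Refine {p2,p3,p4,p5} on symbol 1: members go to different blocks, giving {p2,p3} and {p4,p5}.
The partition is now stable with 4 blocks: {p1,p7} | {p2,p3} | {p6} | {p4,p5}.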